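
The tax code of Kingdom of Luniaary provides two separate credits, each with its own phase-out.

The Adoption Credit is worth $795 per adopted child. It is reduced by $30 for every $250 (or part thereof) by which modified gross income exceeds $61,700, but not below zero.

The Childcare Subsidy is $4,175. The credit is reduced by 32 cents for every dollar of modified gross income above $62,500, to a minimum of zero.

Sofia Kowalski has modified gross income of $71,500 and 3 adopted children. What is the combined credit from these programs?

Adoption Credit: base = 3 × $795 = $2,385. income exceeds $61,700 by $9,800, which is 40 full-or-partial $250 increments; reduction = 40 × $30 = $1,200, leaving $1,185.
Childcare Subsidy: 32% of the $9,000 excess over $62,500 is $2,880; credit = $4,175 − $2,880 = $1,295.
Total: $1,185 + $1,295 = $2,480.

$2,480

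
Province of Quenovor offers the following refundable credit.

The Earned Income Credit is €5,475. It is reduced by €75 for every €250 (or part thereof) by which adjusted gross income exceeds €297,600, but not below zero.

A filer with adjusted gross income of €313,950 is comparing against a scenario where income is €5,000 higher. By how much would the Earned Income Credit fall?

At €313,950 — income exceeds €297,600 by €16,350, which is 66 full-or-partial €250 increments; reduction = 66 × €75 = €4,950, leaving €525.
At €318,950 — income exceeds €297,600 by €21,350 → 86 increments × €75 = €6,450 ≥ base, so the credit is €0.
Lost: €525 − €0 = €525.

€525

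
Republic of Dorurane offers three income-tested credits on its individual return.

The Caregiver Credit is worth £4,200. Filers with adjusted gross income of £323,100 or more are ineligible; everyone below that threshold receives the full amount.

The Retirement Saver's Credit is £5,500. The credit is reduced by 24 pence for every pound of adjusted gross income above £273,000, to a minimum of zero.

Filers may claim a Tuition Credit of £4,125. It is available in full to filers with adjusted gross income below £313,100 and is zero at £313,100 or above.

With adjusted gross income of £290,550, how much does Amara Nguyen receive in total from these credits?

£9,613

Caregiver Credit: £290,550 is below the £323,100 cutoff, so the full £4,200 applies.
Retirement Saver's Credit: 24% of the £17,550 excess over £273,000 is £4,212; credit = £5,500 − £4,212 = £1,288.
Tuition Credit: £290,550 is below the £313,100 cutoff, so the full £4,125 applies.
Total: £4,200 + £1,288 + £4,125 = £9,613.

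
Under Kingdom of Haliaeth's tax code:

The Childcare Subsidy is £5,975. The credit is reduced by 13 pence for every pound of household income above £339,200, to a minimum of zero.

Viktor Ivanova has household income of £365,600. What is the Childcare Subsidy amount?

£2,543

Childcare Subsidy: 13% of the £26,400 excess over £339,200 is £3,432; credit = £5,975 − £3,432 = £2,543.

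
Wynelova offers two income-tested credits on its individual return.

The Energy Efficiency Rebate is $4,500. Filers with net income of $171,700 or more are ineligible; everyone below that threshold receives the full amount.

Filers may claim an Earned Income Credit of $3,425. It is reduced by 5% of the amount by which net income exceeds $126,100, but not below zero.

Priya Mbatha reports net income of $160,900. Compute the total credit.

Energy Efficiency Rebate: $160,900 is below the $171,700 cutoff, so the full $4,500 applies.
Earned Income Credit: 5% of the $34,800 excess over $126,100 is $1,740; credit = $3,425 − $1,740 = $1,685.
Total: $4,500 + $1,685 = $6,185.

$6,185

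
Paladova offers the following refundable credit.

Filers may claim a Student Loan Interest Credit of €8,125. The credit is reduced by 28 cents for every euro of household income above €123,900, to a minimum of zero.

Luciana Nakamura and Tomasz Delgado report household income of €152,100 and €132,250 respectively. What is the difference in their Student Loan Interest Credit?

€5,558

Luciana (€152,100): Student Loan Interest Credit: 28% of the €28,200 excess over €123,900 is €7,896; credit = €8,125 − €7,896 = €229.
Tomasz (€132,250): Student Loan Interest Credit: 28% of the €8,350 excess over €123,900 is €2,338; credit = €8,125 − €2,338 = €5,787.
Difference: |€229 − €5,787| = €5,558.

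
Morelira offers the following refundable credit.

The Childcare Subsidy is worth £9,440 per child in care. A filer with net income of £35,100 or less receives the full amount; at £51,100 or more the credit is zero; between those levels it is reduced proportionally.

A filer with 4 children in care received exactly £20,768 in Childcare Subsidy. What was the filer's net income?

Full credit = 4 × £9,440 = £37,760.
£20,768 is 20,768/37,760 of the full £37,760, so 16,992/37,760 of the £16,000 range has been used: income = £35,100 + £16,000 × 16,992/37,760 = £42,300.

£42,300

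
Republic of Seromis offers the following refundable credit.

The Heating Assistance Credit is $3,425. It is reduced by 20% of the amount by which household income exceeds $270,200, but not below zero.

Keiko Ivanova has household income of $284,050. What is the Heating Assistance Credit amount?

Heating Assistance Credit: 20% of the $13,850 excess over $270,200 is $2,770; credit = $3,425 − $2,770 = $655.

$655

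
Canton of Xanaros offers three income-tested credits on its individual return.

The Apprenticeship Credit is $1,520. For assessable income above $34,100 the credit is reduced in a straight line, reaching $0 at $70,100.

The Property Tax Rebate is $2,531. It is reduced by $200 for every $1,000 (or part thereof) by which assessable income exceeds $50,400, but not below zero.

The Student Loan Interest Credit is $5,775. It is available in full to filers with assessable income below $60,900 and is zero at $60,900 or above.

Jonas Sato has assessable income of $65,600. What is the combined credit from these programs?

Apprenticeship Credit: $65,600 is $31,500 into a $36,000 phase-out range, leaving 4,500/36,000 of the credit: $1,520 × 4,500/36,000 = $190.
Property Tax Rebate: income exceeds $50,400 by $15,200 → 16 increments × $200 = $3,200 ≥ base, so the credit is $0.
Student Loan Interest Credit: $65,600 meets or exceeds the $60,900 cutoff, so the credit is $0.
Total: $190 + $0 + $0 = $190.

$190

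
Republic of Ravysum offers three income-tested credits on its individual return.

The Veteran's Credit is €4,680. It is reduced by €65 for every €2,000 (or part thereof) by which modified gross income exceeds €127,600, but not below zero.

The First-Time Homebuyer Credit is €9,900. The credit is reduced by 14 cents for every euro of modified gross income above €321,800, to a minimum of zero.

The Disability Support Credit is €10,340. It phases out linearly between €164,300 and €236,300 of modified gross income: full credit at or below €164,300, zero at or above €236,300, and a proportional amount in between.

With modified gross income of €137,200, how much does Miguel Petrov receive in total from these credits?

Veteran's Credit: income exceeds €127,600 by €9,600, which is 5 full-or-partial €2,000 increments; reduction = 5 × €65 = €325, leaving €4,355.
First-Time Homebuyer Credit: €137,200 is at or below the €321,800 threshold, so the full €9,900 applies.
Disability Support Credit: €137,200 is at or below the €164,300 threshold, so the full €10,340 applies.
Total: €4,355 + €9,900 + €10,340 = €24,595.

€24,595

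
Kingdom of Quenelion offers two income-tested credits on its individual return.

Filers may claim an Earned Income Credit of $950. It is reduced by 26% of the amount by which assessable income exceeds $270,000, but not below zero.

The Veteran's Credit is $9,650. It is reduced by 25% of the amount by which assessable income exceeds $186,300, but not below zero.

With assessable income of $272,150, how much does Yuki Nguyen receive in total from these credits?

Earned Income Credit: 26% of the $2,150 excess over $270,000 is $559; credit = $950 − $559 = $391.
Veteran's Credit: 25% of the $85,850 excess over $186,300 is $21,462.50 ≥ base, so the credit is $0.
Total: $391 + $0 = $391.

$391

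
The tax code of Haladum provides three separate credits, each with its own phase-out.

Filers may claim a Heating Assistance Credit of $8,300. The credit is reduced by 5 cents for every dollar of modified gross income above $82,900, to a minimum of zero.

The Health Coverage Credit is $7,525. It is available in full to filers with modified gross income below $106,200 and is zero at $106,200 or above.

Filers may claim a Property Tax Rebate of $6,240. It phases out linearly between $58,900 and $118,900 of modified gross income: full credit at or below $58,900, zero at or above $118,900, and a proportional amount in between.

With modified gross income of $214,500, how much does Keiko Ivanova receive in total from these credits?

$1,720

Heating Assistance Credit: 5% of the $131,600 excess over $82,900 is $6,580; credit = $8,300 − $6,580 = $1,720.
Health Coverage Credit: $214,500 meets or exceeds the $106,200 cutoff, so the credit is $0.
Property Tax Rebate: $214,500 is at or above $118,900, so the credit is $0.
Total: $1,720 + $0 + $0 = $1,720.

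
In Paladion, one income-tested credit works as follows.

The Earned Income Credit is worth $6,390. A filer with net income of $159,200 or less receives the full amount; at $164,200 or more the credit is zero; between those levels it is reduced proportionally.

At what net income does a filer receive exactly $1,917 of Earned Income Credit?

$1,917 is 1,917/6,390 of the full $6,390, so 4,473/6,390 of the $5,000 range has been used: income = $159,200 + $5,000 × 4,473/6,390 = $162,700.

$162,700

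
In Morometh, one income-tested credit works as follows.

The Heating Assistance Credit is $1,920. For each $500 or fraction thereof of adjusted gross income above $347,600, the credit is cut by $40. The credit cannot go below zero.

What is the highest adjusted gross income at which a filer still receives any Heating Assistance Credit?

After 47 increments the reduction is 47 × $40 = $1,880, leaving $40; one more increment wipes it out. Increment 47 ends at excess 47 × $500 = $23,500, so the highest qualifying income is $347,600 + $23,500 = $371,100.

$371,100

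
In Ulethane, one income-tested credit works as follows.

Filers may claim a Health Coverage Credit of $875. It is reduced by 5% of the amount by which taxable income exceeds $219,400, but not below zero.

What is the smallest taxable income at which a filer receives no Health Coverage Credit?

The credit falls by 5% of each dollar above $219,400, so it reaches zero when the excess is $875 / 5% = $17,500: income = $219,400 + $17,500 = $236,900.

$236,900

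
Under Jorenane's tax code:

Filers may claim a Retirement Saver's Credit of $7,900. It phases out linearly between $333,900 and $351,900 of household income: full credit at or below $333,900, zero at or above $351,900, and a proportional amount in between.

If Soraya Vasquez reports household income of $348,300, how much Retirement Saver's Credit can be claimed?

$1,580

Retirement Saver's Credit: $348,300 is $14,400 into a $18,000 phase-out range, leaving 3,600/18,000 of the credit: $7,900 × 3,600/18,000 = $1,580.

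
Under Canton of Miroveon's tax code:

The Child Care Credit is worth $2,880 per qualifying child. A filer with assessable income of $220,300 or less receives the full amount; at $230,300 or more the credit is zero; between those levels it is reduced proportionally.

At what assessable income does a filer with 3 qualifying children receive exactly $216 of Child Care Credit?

Full credit = 3 × $2,880 = $8,640.
$216 is 216/8,640 of the full $8,640, so 8,424/8,640 of the $10,000 range has been used: income = $220,300 + $10,000 × 8,424/8,640 = $230,050.

$230,050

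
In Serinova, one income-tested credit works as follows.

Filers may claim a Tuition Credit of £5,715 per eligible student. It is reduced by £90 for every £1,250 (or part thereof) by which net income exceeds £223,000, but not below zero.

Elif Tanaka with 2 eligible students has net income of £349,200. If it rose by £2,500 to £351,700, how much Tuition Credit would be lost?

£180

At £349,200 — base = 2 × £5,715 = £11,430. income exceeds £223,000 by £126,200, which is 101 full-or-partial £1,250 increments; reduction = 101 × £90 = £9,090, leaving £2,340.
At £351,700 — base = 2 × £5,715 = £11,430. income exceeds £223,000 by £128,700, which is 103 full-or-partial £1,250 increments; reduction = 103 × £90 = £9,270, leaving £2,160.
Lost: £2,340 − £2,160 = £180.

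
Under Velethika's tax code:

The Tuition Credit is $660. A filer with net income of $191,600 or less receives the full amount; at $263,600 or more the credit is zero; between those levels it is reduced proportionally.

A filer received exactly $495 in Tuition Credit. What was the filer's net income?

$209,600

$495 is 495/660 of the full $660, so 165/660 of the $72,000 range has been used: income = $191,600 + $72,000 × 165/660 = $209,600.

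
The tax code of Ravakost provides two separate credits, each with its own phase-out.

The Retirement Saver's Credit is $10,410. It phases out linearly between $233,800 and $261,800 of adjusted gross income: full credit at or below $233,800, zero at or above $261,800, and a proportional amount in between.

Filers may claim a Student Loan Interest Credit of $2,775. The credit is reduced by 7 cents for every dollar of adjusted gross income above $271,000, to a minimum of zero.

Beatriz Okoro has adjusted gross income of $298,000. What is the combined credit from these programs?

$885

Retirement Saver's Credit: $298,000 is at or above $261,800, so the credit is $0.
Student Loan Interest Credit: 7% of the $27,000 excess over $271,000 is $1,890; credit = $2,775 − $1,890 = $885.
Total: $0 + $885 = $885.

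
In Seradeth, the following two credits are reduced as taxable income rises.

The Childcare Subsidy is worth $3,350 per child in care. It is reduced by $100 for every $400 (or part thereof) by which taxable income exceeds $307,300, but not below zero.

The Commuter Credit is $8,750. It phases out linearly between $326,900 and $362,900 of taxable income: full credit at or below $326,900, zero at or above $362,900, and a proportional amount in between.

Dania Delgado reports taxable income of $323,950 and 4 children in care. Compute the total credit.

$17,950

Childcare Subsidy: base = 4 × $3,350 = $13,400. income exceeds $307,300 by $16,650, which is 42 full-or-partial $400 increments; reduction = 42 × $100 = $4,200, leaving $9,200.
Commuter Credit: $323,950 is at or below the $326,900 threshold, so the full $8,750 applies.
Total: $9,200 + $8,750 = $17,950.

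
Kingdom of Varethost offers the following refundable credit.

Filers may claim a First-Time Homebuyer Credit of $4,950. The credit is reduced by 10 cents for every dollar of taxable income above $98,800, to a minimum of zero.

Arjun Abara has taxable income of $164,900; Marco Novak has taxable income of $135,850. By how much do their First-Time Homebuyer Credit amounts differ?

$1,245

Arjun ($164,900): First-Time Homebuyer Credit: 10% of the $66,100 excess over $98,800 is $6,610 ≥ base, so the credit is $0.
Marco ($135,850): First-Time Homebuyer Credit: 10% of the $37,050 excess over $98,800 is $3,705; credit = $4,950 − $3,705 = $1,245.
Difference: |$0 − $1,245| = $1,245.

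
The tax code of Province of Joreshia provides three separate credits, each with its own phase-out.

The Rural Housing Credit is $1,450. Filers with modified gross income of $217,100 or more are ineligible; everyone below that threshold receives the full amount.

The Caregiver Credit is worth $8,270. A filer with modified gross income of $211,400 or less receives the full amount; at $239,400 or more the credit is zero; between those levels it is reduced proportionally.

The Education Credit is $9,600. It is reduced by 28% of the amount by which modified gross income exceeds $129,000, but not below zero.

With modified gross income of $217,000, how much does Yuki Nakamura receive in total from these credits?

$8,066

Rural Housing Credit: $217,000 is below the $217,100 cutoff, so the full $1,450 applies.
Caregiver Credit: $217,000 is $5,600 into a $28,000 phase-out range, leaving 22,400/28,000 of the credit: $8,270 × 22,400/28,000 = $6,616.
Education Credit: 28% of the $88,000 excess over $129,000 is $24,640 ≥ base, so the credit is $0.
Total: $1,450 + $6,616 + $0 = $8,066.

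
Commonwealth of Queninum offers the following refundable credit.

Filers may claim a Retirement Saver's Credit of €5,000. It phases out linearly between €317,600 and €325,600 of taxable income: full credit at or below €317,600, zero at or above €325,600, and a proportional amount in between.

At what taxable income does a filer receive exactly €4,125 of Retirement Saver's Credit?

€319,000

€4,125 is 4,125/5,000 of the full €5,000, so 875/5,000 of the €8,000 range has been used: income = €317,600 + €8,000 × 875/5,000 = €319,000.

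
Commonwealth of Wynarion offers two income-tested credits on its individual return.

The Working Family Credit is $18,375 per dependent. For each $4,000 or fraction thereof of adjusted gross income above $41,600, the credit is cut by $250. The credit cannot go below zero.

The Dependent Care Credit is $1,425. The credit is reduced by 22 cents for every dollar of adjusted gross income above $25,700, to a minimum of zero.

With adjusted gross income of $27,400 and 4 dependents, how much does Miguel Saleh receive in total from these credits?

$74,551

Working Family Credit: base = 4 × $18,375 = $73,500. $27,400 is at or below the $41,600 threshold, so the full $73,500 applies.
Dependent Care Credit: 22% of the $1,700 excess over $25,700 is $374; credit = $1,425 − $374 = $1,051.
Total: $73,500 + $1,051 = $74,551.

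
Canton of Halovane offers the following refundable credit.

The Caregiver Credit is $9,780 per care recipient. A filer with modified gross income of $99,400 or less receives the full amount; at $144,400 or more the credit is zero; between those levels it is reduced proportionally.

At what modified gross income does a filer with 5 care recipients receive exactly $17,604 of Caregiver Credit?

$128,200

Full credit = 5 × $9,780 = $48,900.
$17,604 is 17,604/48,900 of the full $48,900, so 31,296/48,900 of the $45,000 range has been used: income = $99,400 + $45,000 × 31,296/48,900 = $128,200.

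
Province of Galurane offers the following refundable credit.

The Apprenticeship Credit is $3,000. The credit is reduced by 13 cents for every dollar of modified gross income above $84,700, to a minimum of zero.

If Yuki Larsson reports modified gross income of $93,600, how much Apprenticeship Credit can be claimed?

Apprenticeship Credit: 13% of the $8,900 excess over $84,700 is $1,157; credit = $3,000 − $1,157 = $1,843.

$1,843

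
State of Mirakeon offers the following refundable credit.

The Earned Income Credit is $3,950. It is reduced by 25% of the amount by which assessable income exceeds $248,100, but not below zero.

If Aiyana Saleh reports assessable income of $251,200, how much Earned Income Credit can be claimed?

$3,175

Earned Income Credit: 25% of the $3,100 excess over $248,100 is $775; credit = $3,950 − $775 = $3,175.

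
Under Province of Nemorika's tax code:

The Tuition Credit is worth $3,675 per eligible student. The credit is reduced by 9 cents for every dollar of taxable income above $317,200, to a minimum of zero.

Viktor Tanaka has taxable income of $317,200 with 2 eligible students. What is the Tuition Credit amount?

Tuition Credit: base = 2 × $3,675 = $7,350. $317,200 is at or below the $317,200 threshold, so the full $7,350 applies.

$7,350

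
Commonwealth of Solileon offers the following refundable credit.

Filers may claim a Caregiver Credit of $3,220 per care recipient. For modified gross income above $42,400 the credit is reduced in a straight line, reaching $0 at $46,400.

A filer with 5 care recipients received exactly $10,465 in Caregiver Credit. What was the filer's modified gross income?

$43,800

Full credit = 5 × $3,220 = $16,100.
$10,465 is 10,465/16,100 of the full $16,100, so 5,635/16,100 of the $4,000 range has been used: income = $42,400 + $4,000 × 5,635/16,100 = $43,800.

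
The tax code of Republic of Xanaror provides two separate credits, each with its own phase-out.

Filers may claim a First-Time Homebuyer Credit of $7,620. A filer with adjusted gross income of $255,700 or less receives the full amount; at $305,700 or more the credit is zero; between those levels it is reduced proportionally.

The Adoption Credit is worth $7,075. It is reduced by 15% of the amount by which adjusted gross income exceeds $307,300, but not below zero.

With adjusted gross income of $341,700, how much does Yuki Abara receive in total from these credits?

First-Time Homebuyer Credit: $341,700 is at or above $305,700, so the credit is $0.
Adoption Credit: 15% of the $34,400 excess over $307,300 is $5,160; credit = $7,075 − $5,160 = $1,915.
Total: $0 + $1,915 = $1,915.

$1,915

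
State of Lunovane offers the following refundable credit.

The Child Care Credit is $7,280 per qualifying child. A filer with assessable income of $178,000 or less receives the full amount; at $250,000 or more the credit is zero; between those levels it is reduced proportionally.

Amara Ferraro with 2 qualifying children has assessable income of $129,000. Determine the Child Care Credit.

Child Care Credit: base = 2 × $7,280 = $14,560. $129,000 is at or below the $178,000 threshold, so the full $14,560 applies.

$14,560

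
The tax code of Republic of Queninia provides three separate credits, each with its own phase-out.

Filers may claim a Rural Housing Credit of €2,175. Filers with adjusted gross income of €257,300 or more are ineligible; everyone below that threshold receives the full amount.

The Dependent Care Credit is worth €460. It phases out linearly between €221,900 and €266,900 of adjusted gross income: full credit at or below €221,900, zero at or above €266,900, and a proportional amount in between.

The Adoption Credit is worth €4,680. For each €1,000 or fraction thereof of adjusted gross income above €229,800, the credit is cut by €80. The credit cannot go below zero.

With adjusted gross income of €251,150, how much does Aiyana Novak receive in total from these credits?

Rural Housing Credit: €251,150 is below the €257,300 cutoff, so the full €2,175 applies.
Dependent Care Credit: €251,150 is €29,250 into a €45,000 phase-out range, leaving 15,750/45,000 of the credit: €460 × 15,750/45,000 = €161.
Adoption Credit: income exceeds €229,800 by €21,350, which is 22 full-or-partial €1,000 increments; reduction = 22 × €80 = €1,760, leaving €2,920.
Total: €2,175 + €161 + €2,920 = €5,256.

€5,256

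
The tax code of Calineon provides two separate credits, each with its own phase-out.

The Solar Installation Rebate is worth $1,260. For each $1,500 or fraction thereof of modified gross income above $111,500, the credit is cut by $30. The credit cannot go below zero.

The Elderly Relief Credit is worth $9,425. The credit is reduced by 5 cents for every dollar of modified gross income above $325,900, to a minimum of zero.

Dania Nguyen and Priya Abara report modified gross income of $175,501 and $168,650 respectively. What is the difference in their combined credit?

$90

Dania ($175,501): Solar Installation Rebate: income exceeds $111,500 by $64,001 → 43 increments × $30 = $1,290 ≥ base, so the credit is $0. Elderly Relief Credit: $175,501 is at or below the $325,900 threshold, so the full $9,425 applies. total $0 + $9,425 = $9,425
Priya ($168,650): Solar Installation Rebate: income exceeds $111,500 by $57,150, which is 39 full-or-partial $1,500 increments; reduction = 39 × $30 = $1,170, leaving $90. Elderly Relief Credit: $168,650 is at or below the $325,900 threshold, so the full $9,425 applies. total $90 + $9,425 = $9,515
Difference: |$9,425 − $9,515| = $90.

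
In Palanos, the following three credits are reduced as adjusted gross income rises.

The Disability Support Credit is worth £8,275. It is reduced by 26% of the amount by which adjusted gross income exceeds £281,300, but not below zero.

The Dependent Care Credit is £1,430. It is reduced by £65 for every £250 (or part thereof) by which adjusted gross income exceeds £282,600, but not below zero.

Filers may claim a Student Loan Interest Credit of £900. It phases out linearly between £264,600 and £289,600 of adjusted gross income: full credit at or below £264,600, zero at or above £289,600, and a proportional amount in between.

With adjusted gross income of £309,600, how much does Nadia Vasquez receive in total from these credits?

£917

Disability Support Credit: 26% of the £28,300 excess over £281,300 is £7,358; credit = £8,275 − £7,358 = £917.
Dependent Care Credit: income exceeds £282,600 by £27,000 → 108 increments × £65 = £7,020 ≥ base, so the credit is £0.
Student Loan Interest Credit: £309,600 is at or above £289,600, so the credit is £0.
Total: £917 + £0 + £0 = £917.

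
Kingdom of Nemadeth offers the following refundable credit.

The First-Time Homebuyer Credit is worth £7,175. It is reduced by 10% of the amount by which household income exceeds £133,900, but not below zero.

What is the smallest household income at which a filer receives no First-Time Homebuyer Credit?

The credit falls by 10% of each pound above £133,900, so it reaches zero when the excess is £7,175 / 10% = £71,750: income = £133,900 + £71,750 = £205,650.

£205,650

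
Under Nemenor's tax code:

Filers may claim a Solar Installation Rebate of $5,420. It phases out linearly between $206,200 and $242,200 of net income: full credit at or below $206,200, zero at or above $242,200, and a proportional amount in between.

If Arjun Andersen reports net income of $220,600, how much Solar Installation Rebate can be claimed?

Solar Installation Rebate: $220,600 is $14,400 into a $36,000 phase-out range, leaving 21,600/36,000 of the credit: $5,420 × 21,600/36,000 = $3,252.

$3,252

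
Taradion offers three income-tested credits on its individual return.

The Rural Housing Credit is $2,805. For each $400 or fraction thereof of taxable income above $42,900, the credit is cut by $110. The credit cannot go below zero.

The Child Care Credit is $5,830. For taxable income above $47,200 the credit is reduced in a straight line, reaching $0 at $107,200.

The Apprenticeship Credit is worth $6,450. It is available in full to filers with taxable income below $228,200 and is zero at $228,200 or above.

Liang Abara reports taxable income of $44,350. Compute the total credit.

Rural Housing Credit: income exceeds $42,900 by $1,450, which is 4 full-or-partial $400 increments; reduction = 4 × $110 = $440, leaving $2,365.
Child Care Credit: $44,350 is at or below the $47,200 threshold, so the full $5,830 applies.
Apprenticeship Credit: $44,350 is below the $228,200 cutoff, so the full $6,450 applies.
Total: $2,365 + $5,830 + $6,450 = $14,645.

$14,645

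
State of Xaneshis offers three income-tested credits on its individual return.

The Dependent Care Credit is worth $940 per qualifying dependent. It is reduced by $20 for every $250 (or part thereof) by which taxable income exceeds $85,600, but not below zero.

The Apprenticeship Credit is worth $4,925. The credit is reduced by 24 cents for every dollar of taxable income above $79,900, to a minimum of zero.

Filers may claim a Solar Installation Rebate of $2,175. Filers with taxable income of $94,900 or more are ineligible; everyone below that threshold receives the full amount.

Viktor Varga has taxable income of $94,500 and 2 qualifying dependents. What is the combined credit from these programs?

$4,756

Dependent Care Credit: base = 2 × $940 = $1,880. income exceeds $85,600 by $8,900, which is 36 full-or-partial $250 increments; reduction = 36 × $20 = $720, leaving $1,160.
Apprenticeship Credit: 24% of the $14,600 excess over $79,900 is $3,504; credit = $4,925 − $3,504 = $1,421.
Solar Installation Rebate: $94,500 is below the $94,900 cutoff, so the full $2,175 applies.
Total: $1,160 + $1,421 + $2,175 = $4,756.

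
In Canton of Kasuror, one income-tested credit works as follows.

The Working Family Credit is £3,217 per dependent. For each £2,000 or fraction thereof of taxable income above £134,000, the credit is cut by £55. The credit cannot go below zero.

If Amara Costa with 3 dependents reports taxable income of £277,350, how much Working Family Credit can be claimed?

Working Family Credit: base = 3 × £3,217 = £9,651. income exceeds £134,000 by £143,350, which is 72 full-or-partial £2,000 increments; reduction = 72 × £55 = £3,960, leaving £5,691.

£5,691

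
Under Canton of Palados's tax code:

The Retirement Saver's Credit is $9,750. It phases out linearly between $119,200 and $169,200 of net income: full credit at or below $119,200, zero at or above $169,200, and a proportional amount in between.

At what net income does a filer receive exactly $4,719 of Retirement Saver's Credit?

$4,719 is 4,719/9,750 of the full $9,750, so 5,031/9,750 of the $50,000 range has been used: income = $119,200 + $50,000 × 5,031/9,750 = $145,000.

$145,000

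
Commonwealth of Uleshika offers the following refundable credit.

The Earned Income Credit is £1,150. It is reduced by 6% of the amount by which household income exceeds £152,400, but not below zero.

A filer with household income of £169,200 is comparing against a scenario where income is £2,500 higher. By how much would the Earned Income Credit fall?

At £169,200 — 6% of the £16,800 excess over £152,400 is £1,008; credit = £1,150 − £1,008 = £142.
At £171,700 — 6% of the £19,300 excess over £152,400 is £1,158 ≥ base, so the credit is £0.
Lost: £142 − £0 = £142.

£142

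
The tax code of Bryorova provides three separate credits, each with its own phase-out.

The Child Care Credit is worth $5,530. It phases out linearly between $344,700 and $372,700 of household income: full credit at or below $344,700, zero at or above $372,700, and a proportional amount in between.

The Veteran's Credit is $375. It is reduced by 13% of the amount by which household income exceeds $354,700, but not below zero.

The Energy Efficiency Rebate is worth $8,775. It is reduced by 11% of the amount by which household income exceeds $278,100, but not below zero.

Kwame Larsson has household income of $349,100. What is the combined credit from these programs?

$6,001

Child Care Credit: $349,100 is $4,400 into a $28,000 phase-out range, leaving 23,600/28,000 of the credit: $5,530 × 23,600/28,000 = $4,661.
Veteran's Credit: $349,100 is at or below the $354,700 threshold, so the full $375 applies.
Energy Efficiency Rebate: 11% of the $71,000 excess over $278,100 is $7,810; credit = $8,775 − $7,810 = $965.
Total: $4,661 + $375 + $965 = $6,001.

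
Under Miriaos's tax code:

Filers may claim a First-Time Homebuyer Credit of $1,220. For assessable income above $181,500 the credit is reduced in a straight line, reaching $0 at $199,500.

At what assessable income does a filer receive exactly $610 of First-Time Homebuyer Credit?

$190,500

$610 is 610/1,220 of the full $1,220, so 610/1,220 of the $18,000 range has been used: income = $181,500 + $18,000 × 610/1,220 = $190,500.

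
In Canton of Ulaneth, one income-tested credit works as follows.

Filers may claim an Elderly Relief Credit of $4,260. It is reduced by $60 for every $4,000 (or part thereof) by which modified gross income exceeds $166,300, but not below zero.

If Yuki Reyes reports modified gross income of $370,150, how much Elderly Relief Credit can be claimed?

$1,200

Elderly Relief Credit: income exceeds $166,300 by $203,850, which is 51 full-or-partial $4,000 increments; reduction = 51 × $60 = $3,060, leaving $1,200.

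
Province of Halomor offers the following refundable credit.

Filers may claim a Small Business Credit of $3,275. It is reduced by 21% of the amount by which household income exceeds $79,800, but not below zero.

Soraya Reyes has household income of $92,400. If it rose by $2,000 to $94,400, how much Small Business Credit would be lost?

At $92,400 — 21% of the $12,600 excess over $79,800 is $2,646; credit = $3,275 − $2,646 = $629.
At $94,400 — 21% of the $14,600 excess over $79,800 is $3,066; credit = $3,275 − $3,066 = $209.
Lost: $629 − $209 = $420.

$420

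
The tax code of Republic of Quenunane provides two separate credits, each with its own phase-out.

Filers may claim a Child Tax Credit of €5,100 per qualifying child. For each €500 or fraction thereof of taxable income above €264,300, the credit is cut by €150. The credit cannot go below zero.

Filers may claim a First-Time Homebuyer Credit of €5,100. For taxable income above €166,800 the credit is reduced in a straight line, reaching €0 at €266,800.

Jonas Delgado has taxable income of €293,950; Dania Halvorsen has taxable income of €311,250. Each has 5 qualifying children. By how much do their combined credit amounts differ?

€5,100

Jonas (€293,950): Child Tax Credit: base = 5 × €5,100 = €25,500. income exceeds €264,300 by €29,650, which is 60 full-or-partial €500 increments; reduction = 60 × €150 = €9,000, leaving €16,500. First-Time Homebuyer Credit: €293,950 is at or above €266,800, so the credit is €0. total €16,500 + €0 = €16,500
Dania (€311,250): Child Tax Credit: base = 5 × €5,100 = €25,500. income exceeds €264,300 by €46,950, which is 94 full-or-partial €500 increments; reduction = 94 × €150 = €14,100, leaving €11,400. First-Time Homebuyer Credit: €311,250 is at or above €266,800, so the credit is €0. total €11,400 + €0 = €11,400
Difference: |€16,500 − €11,400| = €5,100.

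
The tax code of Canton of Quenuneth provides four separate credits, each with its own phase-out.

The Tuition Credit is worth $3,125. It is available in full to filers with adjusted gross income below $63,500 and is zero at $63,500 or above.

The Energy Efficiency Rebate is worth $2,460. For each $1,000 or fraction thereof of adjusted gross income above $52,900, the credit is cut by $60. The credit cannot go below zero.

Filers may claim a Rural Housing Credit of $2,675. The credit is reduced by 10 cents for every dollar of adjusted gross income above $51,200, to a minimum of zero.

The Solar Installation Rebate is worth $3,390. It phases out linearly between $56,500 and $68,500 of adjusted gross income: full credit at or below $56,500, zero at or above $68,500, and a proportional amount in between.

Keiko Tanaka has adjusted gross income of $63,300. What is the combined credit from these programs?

Tuition Credit: $63,300 is below the $63,500 cutoff, so the full $3,125 applies.
Energy Efficiency Rebate: income exceeds $52,900 by $10,400, which is 11 full-or-partial $1,000 increments; reduction = 11 × $60 = $660, leaving $1,800.
Rural Housing Credit: 10% of the $12,100 excess over $51,200 is $1,210; credit = $2,675 − $1,210 = $1,465.
Solar Installation Rebate: $63,300 is $6,800 into a $12,000 phase-out range, leaving 5,200/12,000 of the credit: $3,390 × 5,200/12,000 = $1,469.
Total: $3,125 + $1,800 + $1,465 + $1,469 = $7,859.

$7,859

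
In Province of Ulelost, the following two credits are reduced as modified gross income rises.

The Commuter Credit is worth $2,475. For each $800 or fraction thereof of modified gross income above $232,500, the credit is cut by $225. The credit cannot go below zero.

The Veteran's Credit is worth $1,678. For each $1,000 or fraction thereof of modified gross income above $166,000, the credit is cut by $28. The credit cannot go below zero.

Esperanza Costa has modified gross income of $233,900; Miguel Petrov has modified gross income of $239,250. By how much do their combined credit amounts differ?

$1,575

Esperanza ($233,900): Commuter Credit: income exceeds $232,500 by $1,400, which is 2 full-or-partial $800 increments; reduction = 2 × $225 = $450, leaving $2,025. Veteran's Credit: income exceeds $166,000 by $67,900 → 68 increments × $28 = $1,904 ≥ base, so the credit is $0. total $2,025 + $0 = $2,025
Miguel ($239,250): Commuter Credit: income exceeds $232,500 by $6,750, which is 9 full-or-partial $800 increments; reduction = 9 × $225 = $2,025, leaving $450. Veteran's Credit: income exceeds $166,000 by $73,250 → 74 increments × $28 = $2,072 ≥ base, so the credit is $0. total $450 + $0 = $450
Difference: |$2,025 − $450| = $1,575.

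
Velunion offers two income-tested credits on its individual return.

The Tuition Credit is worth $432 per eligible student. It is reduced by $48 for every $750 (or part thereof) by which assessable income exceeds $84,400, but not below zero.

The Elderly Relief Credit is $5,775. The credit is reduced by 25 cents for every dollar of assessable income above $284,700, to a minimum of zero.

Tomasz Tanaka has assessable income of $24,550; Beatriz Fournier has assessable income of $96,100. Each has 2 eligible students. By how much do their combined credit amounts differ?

$768

Tomasz ($24,550): Tuition Credit: base = 2 × $432 = $864. $24,550 is at or below the $84,400 threshold, so the full $864 applies. Elderly Relief Credit: $24,550 is at or below the $284,700 threshold, so the full $5,775 applies. total $864 + $5,775 = $6,639
Beatriz ($96,100): Tuition Credit: base = 2 × $432 = $864. income exceeds $84,400 by $11,700, which is 16 full-or-partial $750 increments; reduction = 16 × $48 = $768, leaving $96. Elderly Relief Credit: $96,100 is at or below the $284,700 threshold, so the full $5,775 applies. total $96 + $5,775 = $5,871
Difference: |$6,639 − $5,871| = $768.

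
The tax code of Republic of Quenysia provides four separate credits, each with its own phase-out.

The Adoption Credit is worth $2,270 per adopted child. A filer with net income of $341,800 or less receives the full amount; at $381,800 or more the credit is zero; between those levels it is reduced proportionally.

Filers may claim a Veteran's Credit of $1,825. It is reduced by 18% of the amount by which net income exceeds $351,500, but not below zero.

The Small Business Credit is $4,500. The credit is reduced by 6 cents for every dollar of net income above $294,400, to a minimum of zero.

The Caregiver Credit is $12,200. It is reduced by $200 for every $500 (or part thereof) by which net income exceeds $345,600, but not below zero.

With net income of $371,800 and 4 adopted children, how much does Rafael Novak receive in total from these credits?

Adoption Credit: base = 4 × $2,270 = $9,080. $371,800 is $30,000 into a $40,000 phase-out range, leaving 10,000/40,000 of the credit: $9,080 × 10,000/40,000 = $2,270.
Veteran's Credit: 18% of the $20,300 excess over $351,500 is $3,654 ≥ base, so the credit is $0.
Small Business Credit: 6% of the $77,400 excess over $294,400 is $4,644 ≥ base, so the credit is $0.
Caregiver Credit: income exceeds $345,600 by $26,200, which is 53 full-or-partial $500 increments; reduction = 53 × $200 = $10,600, leaving $1,600.
Total: $2,270 + $0 + $0 + $1,600 = $3,870.

$3,870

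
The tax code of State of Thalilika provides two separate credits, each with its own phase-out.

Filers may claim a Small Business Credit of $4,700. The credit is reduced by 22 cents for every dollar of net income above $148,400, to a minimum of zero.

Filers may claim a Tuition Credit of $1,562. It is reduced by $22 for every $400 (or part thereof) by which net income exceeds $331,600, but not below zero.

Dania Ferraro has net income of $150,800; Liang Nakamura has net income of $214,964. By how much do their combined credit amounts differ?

Dania ($150,800): Small Business Credit: 22% of the $2,400 excess over $148,400 is $528; credit = $4,700 − $528 = $4,172. Tuition Credit: $150,800 is at or below the $331,600 threshold, so the full $1,562 applies. total $4,172 + $1,562 = $5,734
Liang ($214,964): Small Business Credit: 22% of the $66,564 excess over $148,400 is $14,644.08 ≥ base, so the credit is $0. Tuition Credit: $214,964 is at or below the $331,600 threshold, so the full $1,562 applies. total $0 + $1,562 = $1,562
Difference: |$5,734 − $1,562| = $4,172.

$4,172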